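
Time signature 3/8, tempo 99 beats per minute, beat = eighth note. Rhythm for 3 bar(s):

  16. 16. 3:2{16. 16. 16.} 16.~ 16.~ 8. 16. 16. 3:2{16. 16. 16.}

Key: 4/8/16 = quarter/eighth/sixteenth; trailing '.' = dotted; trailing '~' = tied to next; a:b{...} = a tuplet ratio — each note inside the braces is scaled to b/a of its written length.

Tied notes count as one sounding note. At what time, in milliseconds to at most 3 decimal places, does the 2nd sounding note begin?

note 2 onset = 3/4b = 454.545ms

1. 0.0ms @ 0 + 454.545ms (3/4)
2. 454.545ms @ 3/4 + 454.545ms (3/4)
3. 909.091ms @ 3/2 + 303.03ms (1/2)
4. 1212.121ms @ 2 + 303.03ms (1/2)
5. 1515.152ms @ 5/2 + 303.03ms (1/2)
6. 1818.182ms @ 3 + 1818.182ms (3)
7. 3636.364ms @ 6 + 454.545ms (3/4)
8. 4090.909ms @ 27/4 + 454.545ms (3/4)
9. 4545.455ms @ 15/2 + 303.03ms (1/2)
10. 4848.485ms @ 8 + 303.03ms (1/2)
11. 5151.515ms @ 17/2 + 303.03ms (1/2)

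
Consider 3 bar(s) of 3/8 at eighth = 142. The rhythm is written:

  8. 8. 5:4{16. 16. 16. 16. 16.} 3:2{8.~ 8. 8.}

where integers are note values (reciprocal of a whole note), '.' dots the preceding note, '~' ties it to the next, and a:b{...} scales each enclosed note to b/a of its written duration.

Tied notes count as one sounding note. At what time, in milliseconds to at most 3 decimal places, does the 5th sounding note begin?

1. 0.0ms @ 0 + 633.803ms (3/2)
2. 633.803ms @ 3/2 + 633.803ms (3/2)
3. 1267.606ms @ 3 + 253.521ms (3/5)
4. 1521.127ms @ 18/5 + 253.521ms (3/5)
5. 1774.648ms @ 21/5 + 253.521ms (3/5)
6. 2028.169ms @ 24/5 + 253.521ms (3/5)
7. 2281.69ms @ 27/5 + 253.521ms (3/5)
8. 2535.211ms @ 6 + 845.07ms (2)
9. 3380.282ms @ 8 + 422.535ms (1)

note 5 onset = 21/5b = 1774.648ms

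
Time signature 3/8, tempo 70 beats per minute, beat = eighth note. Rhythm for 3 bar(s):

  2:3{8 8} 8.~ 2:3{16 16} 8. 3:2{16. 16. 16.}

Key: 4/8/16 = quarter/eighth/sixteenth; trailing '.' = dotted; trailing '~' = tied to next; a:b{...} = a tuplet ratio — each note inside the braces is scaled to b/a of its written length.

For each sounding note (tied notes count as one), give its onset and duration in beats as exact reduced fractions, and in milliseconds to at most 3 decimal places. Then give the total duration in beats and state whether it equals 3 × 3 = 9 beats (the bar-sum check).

1) 0.0ms=0b +1285.714ms=3/2b
2) 1285.714ms=3/2b +1285.714ms=3/2b
3) 2571.429ms=3b +1928.571ms=9/4b
4) 4500.0ms=21/4b +642.857ms=3/4b
5) 5142.857ms=6b +1285.714ms=3/2b
6) 6428.571ms=15/2b +428.571ms=1/2b
7) 6857.143ms=8b +428.571ms=1/2b
8) 7285.714ms=17/2b +428.571ms=1/2b
Σ=9b of 9 (70bpm 3/8) — PASS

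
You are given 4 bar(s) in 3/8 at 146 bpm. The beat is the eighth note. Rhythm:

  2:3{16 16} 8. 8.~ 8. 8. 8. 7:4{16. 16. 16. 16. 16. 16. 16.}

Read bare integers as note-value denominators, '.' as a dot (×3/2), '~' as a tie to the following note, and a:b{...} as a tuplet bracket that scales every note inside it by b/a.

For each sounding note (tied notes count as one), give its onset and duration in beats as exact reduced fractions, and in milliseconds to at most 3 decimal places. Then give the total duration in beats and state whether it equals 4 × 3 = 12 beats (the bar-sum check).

1) 0.0ms=0b +308.219ms=3/4b
2) 308.219ms=3/4b +308.219ms=3/4b
3) 616.438ms=3/2b +616.438ms=3/2b
4) 1232.877ms=3b +1232.877ms=3b
5) 2465.753ms=6b +616.438ms=3/2b
6) 3082.192ms=15/2b +616.438ms=3/2b
7) 3698.63ms=9b +176.125ms=3/7b
8) 3874.755ms=66/7b +176.125ms=3/7b
9) 4050.881ms=69/7b +176.125ms=3/7b
10) 4227.006ms=72/7b +176.125ms=3/7b
11) 4403.131ms=75/7b +176.125ms=3/7b
12) 4579.256ms=78/7b +176.125ms=3/7b
13) 4755.382ms=81/7b +176.125ms=3/7b
Σ=12b of 12 (146bpm 3/8) — PASS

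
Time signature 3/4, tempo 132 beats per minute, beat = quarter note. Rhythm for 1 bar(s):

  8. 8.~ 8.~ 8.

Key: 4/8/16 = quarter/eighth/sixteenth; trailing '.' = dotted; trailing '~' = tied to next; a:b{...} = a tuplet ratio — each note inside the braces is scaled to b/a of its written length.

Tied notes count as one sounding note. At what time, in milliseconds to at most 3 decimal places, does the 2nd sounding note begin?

1. 0.0ms @ 0 + 340.909ms (3/4)
2. 340.909ms @ 3/4 + 1022.727ms (9/4)

note 2 onset = 3/4b = 340.909ms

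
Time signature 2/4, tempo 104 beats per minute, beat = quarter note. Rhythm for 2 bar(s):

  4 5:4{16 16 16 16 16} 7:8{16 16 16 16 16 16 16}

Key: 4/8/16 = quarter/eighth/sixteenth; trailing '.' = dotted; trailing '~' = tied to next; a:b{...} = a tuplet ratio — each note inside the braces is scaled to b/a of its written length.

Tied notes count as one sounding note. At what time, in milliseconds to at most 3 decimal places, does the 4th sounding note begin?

1. 0.0ms @ 0 + 576.923ms (1)
2. 576.923ms @ 1 + 115.385ms (1/5)
3. 692.308ms @ 6/5 + 115.385ms (1/5)
4. 807.692ms @ 7/5 + 115.385ms (1/5)
5. 923.077ms @ 8/5 + 115.385ms (1/5)
6. 1038.462ms @ 9/5 + 115.385ms (1/5)
7. 1153.846ms @ 2 + 164.835ms (2/7)
8. 1318.681ms @ 16/7 + 164.835ms (2/7)
9. 1483.516ms @ 18/7 + 164.835ms (2/7)
10. 1648.352ms @ 20/7 + 164.835ms (2/7)
11. 1813.187ms @ 22/7 + 164.835ms (2/7)
12. 1978.022ms @ 24/7 + 164.835ms (2/7)
13. 2142.857ms @ 26/7 + 164.835ms (2/7)

note 4 onset = 7/5b = 807.692ms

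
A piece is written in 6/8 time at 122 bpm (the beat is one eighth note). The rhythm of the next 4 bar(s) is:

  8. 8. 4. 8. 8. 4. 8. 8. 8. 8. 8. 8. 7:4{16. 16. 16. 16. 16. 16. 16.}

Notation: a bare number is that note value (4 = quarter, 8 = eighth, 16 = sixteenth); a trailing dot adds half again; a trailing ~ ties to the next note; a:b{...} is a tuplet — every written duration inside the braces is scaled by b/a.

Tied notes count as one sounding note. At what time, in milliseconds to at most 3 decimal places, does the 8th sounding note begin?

note 8 onset = 27/2b = 6639.344ms

1. 0.0ms @ 0 + 737.705ms (3/2)
2. 737.705ms @ 3/2 + 737.705ms (3/2)
3. 1475.41ms @ 3 + 1475.41ms (3)
4. 2950.82ms @ 6 + 737.705ms (3/2)
5. 3688.525ms @ 15/2 + 737.705ms (3/2)
6. 4426.23ms @ 9 + 1475.41ms (3)
7. 5901.639ms @ 12 + 737.705ms (3/2)
8. 6639.344ms @ 27/2 + 737.705ms (3/2)
9. 7377.049ms @ 15 + 737.705ms (3/2)
10. 8114.754ms @ 33/2 + 737.705ms (3/2)
11. 8852.459ms @ 18 + 737.705ms (3/2)
12. 9590.164ms @ 39/2 + 737.705ms (3/2)
13. 10327.869ms @ 21 + 210.773ms (3/7)
14. 10538.642ms @ 150/7 + 210.773ms (3/7)
15. 10749.415ms @ 153/7 + 210.773ms (3/7)
16. 10960.187ms @ 156/7 + 210.773ms (3/7)
17. 11170.96ms @ 159/7 + 210.773ms (3/7)
18. 11381.733ms @ 162/7 + 210.773ms (3/7)
19. 11592.506ms @ 165/7 + 210.773ms (3/7)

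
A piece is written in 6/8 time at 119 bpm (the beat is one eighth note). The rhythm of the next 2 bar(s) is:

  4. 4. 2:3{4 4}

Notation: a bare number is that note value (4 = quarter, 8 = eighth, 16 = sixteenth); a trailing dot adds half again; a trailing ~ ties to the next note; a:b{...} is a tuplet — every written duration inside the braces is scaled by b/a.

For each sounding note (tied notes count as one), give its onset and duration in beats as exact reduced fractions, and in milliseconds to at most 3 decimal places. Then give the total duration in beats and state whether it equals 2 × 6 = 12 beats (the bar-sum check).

1) 0.0ms=0b +1512.605ms=3b
2) 1512.605ms=3b +1512.605ms=3b
3) 3025.21ms=6b +1512.605ms=3b
4) 4537.815ms=9b +1512.605ms=3b
Σ=12b of 12 (119bpm 6/8) — PASS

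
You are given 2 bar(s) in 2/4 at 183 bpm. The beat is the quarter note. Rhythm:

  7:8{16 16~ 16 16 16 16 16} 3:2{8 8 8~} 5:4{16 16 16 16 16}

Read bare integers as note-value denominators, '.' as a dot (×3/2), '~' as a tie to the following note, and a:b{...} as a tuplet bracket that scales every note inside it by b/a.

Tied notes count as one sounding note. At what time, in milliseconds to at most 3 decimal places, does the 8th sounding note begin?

1. 0.0ms @ 0 + 93.677ms (2/7)
2. 93.677ms @ 2/7 + 187.354ms (4/7)
3. 281.03ms @ 6/7 + 93.677ms (2/7)
4. 374.707ms @ 8/7 + 93.677ms (2/7)
5. 468.384ms @ 10/7 + 93.677ms (2/7)
6. 562.061ms @ 12/7 + 93.677ms (2/7)
7. 655.738ms @ 2 + 109.29ms (1/3)
8. 765.027ms @ 7/3 + 109.29ms (1/3)
9. 874.317ms @ 8/3 + 174.863ms (8/15)
10. 1049.18ms @ 16/5 + 65.574ms (1/5)
11. 1114.754ms @ 17/5 + 65.574ms (1/5)
12. 1180.328ms @ 18/5 + 65.574ms (1/5)
13. 1245.902ms @ 19/5 + 65.574ms (1/5)

note 8 onset = 7/3b = 765.027ms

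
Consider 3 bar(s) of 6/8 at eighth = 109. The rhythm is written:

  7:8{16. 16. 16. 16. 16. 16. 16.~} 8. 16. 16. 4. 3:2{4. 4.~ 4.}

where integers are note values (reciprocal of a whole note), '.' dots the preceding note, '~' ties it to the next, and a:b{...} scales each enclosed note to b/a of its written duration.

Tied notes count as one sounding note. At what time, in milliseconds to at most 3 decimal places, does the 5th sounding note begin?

1. 0.0ms @ 0 + 471.822ms (6/7)
2. 471.822ms @ 6/7 + 471.822ms (6/7)
3. 943.644ms @ 12/7 + 471.822ms (6/7)
4. 1415.465ms @ 18/7 + 471.822ms (6/7)
5. 1887.287ms @ 24/7 + 471.822ms (6/7)
6. 2359.109ms @ 30/7 + 471.822ms (6/7)
7. 2830.931ms @ 36/7 + 1297.51ms (33/14)
8. 4128.44ms @ 15/2 + 412.844ms (3/4)
9. 4541.284ms @ 33/4 + 412.844ms (3/4)
10. 4954.128ms @ 9 + 1651.376ms (3)
11. 6605.505ms @ 12 + 1100.917ms (2)
12. 7706.422ms @ 14 + 2201.835ms (4)

note 5 onset = 24/7b = 1887.287ms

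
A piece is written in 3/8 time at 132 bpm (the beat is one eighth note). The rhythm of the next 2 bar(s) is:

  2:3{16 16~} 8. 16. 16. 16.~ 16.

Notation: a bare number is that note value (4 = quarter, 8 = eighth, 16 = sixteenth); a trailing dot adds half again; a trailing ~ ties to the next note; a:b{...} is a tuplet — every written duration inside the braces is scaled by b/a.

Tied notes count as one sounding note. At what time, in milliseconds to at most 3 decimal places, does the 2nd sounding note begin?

note 2 onset = 3/4b = 340.909ms

1. 0.0ms @ 0 + 340.909ms (3/4)
2. 340.909ms @ 3/4 + 1022.727ms (9/4)
3. 1363.636ms @ 3 + 340.909ms (3/4)
4. 1704.545ms @ 15/4 + 340.909ms (3/4)
5. 2045.455ms @ 9/2 + 681.818ms (3/2)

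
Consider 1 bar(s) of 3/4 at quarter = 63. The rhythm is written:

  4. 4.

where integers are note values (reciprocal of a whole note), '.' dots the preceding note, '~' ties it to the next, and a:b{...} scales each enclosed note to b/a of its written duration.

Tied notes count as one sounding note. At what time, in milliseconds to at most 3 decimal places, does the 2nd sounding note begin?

1. 0.0ms @ 0 + 1428.571ms (3/2)
2. 1428.571ms @ 3/2 + 1428.571ms (3/2)

note 2 onset = 3/2b = 1428.571ms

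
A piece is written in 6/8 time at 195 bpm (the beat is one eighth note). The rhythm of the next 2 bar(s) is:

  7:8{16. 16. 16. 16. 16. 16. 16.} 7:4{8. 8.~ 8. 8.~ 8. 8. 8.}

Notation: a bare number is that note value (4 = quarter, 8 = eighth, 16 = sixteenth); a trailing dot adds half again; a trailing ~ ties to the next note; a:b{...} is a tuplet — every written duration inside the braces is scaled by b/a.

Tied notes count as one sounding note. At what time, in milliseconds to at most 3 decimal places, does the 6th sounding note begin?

1. 0.0ms @ 0 + 263.736ms (6/7)
2. 263.736ms @ 6/7 + 263.736ms (6/7)
3. 527.473ms @ 12/7 + 263.736ms (6/7)
4. 791.209ms @ 18/7 + 263.736ms (6/7)
5. 1054.945ms @ 24/7 + 263.736ms (6/7)
6. 1318.681ms @ 30/7 + 263.736ms (6/7)
7. 1582.418ms @ 36/7 + 263.736ms (6/7)
8. 1846.154ms @ 6 + 263.736ms (6/7)
9. 2109.89ms @ 48/7 + 527.473ms (12/7)
10. 2637.363ms @ 60/7 + 527.473ms (12/7)
11. 3164.835ms @ 72/7 + 263.736ms (6/7)
12. 3428.571ms @ 78/7 + 263.736ms (6/7)

note 6 onset = 30/7b = 1318.681ms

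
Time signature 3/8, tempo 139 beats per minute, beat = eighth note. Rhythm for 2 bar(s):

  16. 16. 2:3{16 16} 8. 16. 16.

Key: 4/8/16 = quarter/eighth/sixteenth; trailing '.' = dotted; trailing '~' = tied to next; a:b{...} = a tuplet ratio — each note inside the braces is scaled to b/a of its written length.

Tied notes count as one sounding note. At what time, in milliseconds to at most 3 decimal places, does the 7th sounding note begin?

1. 0.0ms @ 0 + 323.741ms (3/4)
2. 323.741ms @ 3/4 + 323.741ms (3/4)
3. 647.482ms @ 3/2 + 323.741ms (3/4)
4. 971.223ms @ 9/4 + 323.741ms (3/4)
5. 1294.964ms @ 3 + 647.482ms (3/2)
6. 1942.446ms @ 9/2 + 323.741ms (3/4)
7. 2266.187ms @ 21/4 + 323.741ms (3/4)

note 7 onset = 21/4b = 2266.187ms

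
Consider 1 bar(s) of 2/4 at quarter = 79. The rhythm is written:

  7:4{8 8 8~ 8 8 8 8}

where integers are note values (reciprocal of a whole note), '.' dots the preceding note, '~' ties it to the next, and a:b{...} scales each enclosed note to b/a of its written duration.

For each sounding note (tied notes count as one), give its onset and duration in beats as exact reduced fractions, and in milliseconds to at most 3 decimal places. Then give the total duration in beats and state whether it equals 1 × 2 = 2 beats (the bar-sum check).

1) 0.0ms=0b +216.998ms=2/7b
2) 216.998ms=2/7b +216.998ms=2/7b
3) 433.996ms=4/7b +433.996ms=4/7b
4) 867.993ms=8/7b +216.998ms=2/7b
5) 1084.991ms=10/7b +216.998ms=2/7b
6) 1301.989ms=12/7b +216.998ms=2/7b
Σ=2b of 2 (79bpm 2/4) — PASS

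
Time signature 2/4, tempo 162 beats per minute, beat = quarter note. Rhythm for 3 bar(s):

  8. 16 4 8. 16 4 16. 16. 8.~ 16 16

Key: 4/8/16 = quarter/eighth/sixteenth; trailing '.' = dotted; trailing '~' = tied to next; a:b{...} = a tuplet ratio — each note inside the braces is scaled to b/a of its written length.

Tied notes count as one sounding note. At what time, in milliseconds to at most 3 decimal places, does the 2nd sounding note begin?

1. 0.0ms @ 0 + 277.778ms (3/4)
2. 277.778ms @ 3/4 + 92.593ms (1/4)
3. 370.37ms @ 1 + 370.37ms (1)
4. 740.741ms @ 2 + 277.778ms (3/4)
5. 1018.519ms @ 11/4 + 92.593ms (1/4)
6. 1111.111ms @ 3 + 370.37ms (1)
7. 1481.481ms @ 4 + 138.889ms (3/8)
8. 1620.37ms @ 35/8 + 138.889ms (3/8)
9. 1759.259ms @ 19/4 + 370.37ms (1)
10. 2129.63ms @ 23/4 + 92.593ms (1/4)

note 2 onset = 3/4b = 277.778ms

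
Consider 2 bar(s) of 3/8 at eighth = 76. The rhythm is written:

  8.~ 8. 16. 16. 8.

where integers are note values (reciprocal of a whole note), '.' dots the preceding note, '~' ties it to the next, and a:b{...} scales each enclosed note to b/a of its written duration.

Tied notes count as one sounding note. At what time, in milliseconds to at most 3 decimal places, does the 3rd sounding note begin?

note 3 onset = 15/4b = 2960.526ms

1. 0.0ms @ 0 + 2368.421ms (3)
2. 2368.421ms @ 3 + 592.105ms (3/4)
3. 2960.526ms @ 15/4 + 592.105ms (3/4)
4. 3552.632ms @ 9/2 + 1184.211ms (3/2)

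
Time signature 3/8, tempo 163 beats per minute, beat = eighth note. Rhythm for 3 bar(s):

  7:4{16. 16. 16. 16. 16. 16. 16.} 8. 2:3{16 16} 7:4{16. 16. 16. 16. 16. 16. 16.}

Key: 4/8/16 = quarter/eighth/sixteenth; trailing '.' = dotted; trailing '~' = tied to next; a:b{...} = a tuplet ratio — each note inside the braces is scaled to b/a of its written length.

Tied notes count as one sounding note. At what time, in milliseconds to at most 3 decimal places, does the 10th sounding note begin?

note 10 onset = 21/4b = 1932.515ms

1. 0.0ms @ 0 + 157.756ms (3/7)
2. 157.756ms @ 3/7 + 157.756ms (3/7)
3. 315.513ms @ 6/7 + 157.756ms (3/7)
4. 473.269ms @ 9/7 + 157.756ms (3/7)
5. 631.025ms @ 12/7 + 157.756ms (3/7)
6. 788.782ms @ 15/7 + 157.756ms (3/7)
7. 946.538ms @ 18/7 + 157.756ms (3/7)
8. 1104.294ms @ 3 + 552.147ms (3/2)
9. 1656.442ms @ 9/2 + 276.074ms (3/4)
10. 1932.515ms @ 21/4 + 276.074ms (3/4)
11. 2208.589ms @ 6 + 157.756ms (3/7)
12. 2366.345ms @ 45/7 + 157.756ms (3/7)
13. 2524.102ms @ 48/7 + 157.756ms (3/7)
14. 2681.858ms @ 51/7 + 157.756ms (3/7)
15. 2839.614ms @ 54/7 + 157.756ms (3/7)
16. 2997.371ms @ 57/7 + 157.756ms (3/7)
17. 3155.127ms @ 60/7 + 157.756ms (3/7)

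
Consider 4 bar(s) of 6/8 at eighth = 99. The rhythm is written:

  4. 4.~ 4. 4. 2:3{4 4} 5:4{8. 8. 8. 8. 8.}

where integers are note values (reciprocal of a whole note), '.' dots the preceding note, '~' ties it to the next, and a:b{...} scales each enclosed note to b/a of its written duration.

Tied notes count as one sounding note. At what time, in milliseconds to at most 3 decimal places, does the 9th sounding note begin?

note 9 onset = 108/5b = 13090.909ms

1. 0.0ms @ 0 + 1818.182ms (3)
2. 1818.182ms @ 3 + 3636.364ms (6)
3. 5454.545ms @ 9 + 1818.182ms (3)
4. 7272.727ms @ 12 + 1818.182ms (3)
5. 9090.909ms @ 15 + 1818.182ms (3)
6. 10909.091ms @ 18 + 727.273ms (6/5)
7. 11636.364ms @ 96/5 + 727.273ms (6/5)
8. 12363.636ms @ 102/5 + 727.273ms (6/5)
9. 13090.909ms @ 108/5 + 727.273ms (6/5)
10. 13818.182ms @ 114/5 + 727.273ms (6/5)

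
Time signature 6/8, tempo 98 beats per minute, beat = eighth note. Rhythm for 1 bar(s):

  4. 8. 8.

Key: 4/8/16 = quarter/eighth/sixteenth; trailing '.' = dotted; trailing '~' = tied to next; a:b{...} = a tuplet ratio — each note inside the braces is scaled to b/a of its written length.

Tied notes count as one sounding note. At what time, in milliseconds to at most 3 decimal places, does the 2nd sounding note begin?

note 2 onset = 3b = 1836.735ms

1. 0.0ms @ 0 + 1836.735ms (3)
2. 1836.735ms @ 3 + 918.367ms (3/2)
3. 2755.102ms @ 9/2 + 918.367ms (3/2)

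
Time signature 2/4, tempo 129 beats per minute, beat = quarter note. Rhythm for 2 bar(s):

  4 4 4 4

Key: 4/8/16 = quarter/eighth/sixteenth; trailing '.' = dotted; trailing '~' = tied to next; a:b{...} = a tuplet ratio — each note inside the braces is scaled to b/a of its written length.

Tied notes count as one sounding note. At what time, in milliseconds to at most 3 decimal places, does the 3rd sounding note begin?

1. 0.0ms @ 0 + 465.116ms (1)
2. 465.116ms @ 1 + 465.116ms (1)
3. 930.233ms @ 2 + 465.116ms (1)
4. 1395.349ms @ 3 + 465.116ms (1)

note 3 onset = 2b = 930.233ms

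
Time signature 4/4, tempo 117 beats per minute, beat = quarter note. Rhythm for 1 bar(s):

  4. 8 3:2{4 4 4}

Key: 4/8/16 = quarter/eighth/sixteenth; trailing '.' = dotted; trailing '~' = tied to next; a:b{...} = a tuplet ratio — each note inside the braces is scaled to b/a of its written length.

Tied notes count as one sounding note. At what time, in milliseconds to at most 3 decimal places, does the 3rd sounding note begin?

note 3 onset = 2b = 1025.641ms

1. 0.0ms @ 0 + 769.231ms (3/2)
2. 769.231ms @ 3/2 + 256.41ms (1/2)
3. 1025.641ms @ 2 + 341.88ms (2/3)
4. 1367.521ms @ 8/3 + 341.88ms (2/3)
5. 1709.402ms @ 10/3 + 341.88ms (2/3)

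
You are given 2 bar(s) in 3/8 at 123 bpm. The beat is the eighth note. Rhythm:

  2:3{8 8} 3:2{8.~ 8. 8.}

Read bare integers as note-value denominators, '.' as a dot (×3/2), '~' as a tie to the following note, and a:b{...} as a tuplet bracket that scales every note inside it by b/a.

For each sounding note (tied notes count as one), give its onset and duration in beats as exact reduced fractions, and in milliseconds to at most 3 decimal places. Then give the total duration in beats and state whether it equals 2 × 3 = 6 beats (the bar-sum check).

1) 0.0ms=0b +731.707ms=3/2b
2) 731.707ms=3/2b +731.707ms=3/2b
3) 1463.415ms=3b +975.61ms=2b
4) 2439.024ms=5b +487.805ms=1b
Σ=6b of 6 (123bpm 3/8) — PASS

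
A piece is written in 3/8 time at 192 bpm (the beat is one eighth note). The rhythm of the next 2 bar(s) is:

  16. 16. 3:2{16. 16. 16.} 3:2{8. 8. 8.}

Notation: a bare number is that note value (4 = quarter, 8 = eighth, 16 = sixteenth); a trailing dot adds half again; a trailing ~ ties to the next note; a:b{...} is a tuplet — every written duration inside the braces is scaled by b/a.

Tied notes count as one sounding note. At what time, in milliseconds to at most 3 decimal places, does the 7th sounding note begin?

1. 0.0ms @ 0 + 234.375ms (3/4)
2. 234.375ms @ 3/4 + 234.375ms (3/4)
3. 468.75ms @ 3/2 + 156.25ms (1/2)
4. 625.0ms @ 2 + 156.25ms (1/2)
5. 781.25ms @ 5/2 + 156.25ms (1/2)
6. 937.5ms @ 3 + 312.5ms (1)
7. 1250.0ms @ 4 + 312.5ms (1)
8. 1562.5ms @ 5 + 312.5ms (1)

note 7 onset = 4b = 1250.0ms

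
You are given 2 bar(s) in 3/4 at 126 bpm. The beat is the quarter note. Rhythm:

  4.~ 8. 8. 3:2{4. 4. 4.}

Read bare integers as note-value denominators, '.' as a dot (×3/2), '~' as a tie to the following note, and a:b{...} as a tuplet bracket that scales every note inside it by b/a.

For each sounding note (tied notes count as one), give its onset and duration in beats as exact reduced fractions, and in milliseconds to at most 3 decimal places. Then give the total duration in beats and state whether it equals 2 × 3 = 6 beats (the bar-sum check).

1) 0.0ms=0b +1071.429ms=9/4b
2) 1071.429ms=9/4b +357.143ms=3/4b
3) 1428.571ms=3b +476.19ms=1b
4) 1904.762ms=4b +476.19ms=1b
5) 2380.952ms=5b +476.19ms=1b
Σ=6b of 6 (126bpm 3/4) — PASS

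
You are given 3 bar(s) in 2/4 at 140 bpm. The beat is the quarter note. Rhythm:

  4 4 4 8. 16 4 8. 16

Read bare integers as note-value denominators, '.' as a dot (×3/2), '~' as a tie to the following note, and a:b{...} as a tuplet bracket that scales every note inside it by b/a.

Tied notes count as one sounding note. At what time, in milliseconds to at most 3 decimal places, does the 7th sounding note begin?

1. 0.0ms @ 0 + 428.571ms (1)
2. 428.571ms @ 1 + 428.571ms (1)
3. 857.143ms @ 2 + 428.571ms (1)
4. 1285.714ms @ 3 + 321.429ms (3/4)
5. 1607.143ms @ 15/4 + 107.143ms (1/4)
6. 1714.286ms @ 4 + 428.571ms (1)
7. 2142.857ms @ 5 + 321.429ms (3/4)
8. 2464.286ms @ 23/4 + 107.143ms (1/4)

note 7 onset = 5b = 2142.857ms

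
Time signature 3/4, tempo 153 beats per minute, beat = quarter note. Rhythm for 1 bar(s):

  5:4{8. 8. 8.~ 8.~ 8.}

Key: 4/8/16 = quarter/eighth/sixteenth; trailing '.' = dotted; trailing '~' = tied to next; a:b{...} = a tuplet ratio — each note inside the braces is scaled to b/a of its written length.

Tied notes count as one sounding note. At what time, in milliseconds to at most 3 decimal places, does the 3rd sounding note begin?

1. 0.0ms @ 0 + 235.294ms (3/5)
2. 235.294ms @ 3/5 + 235.294ms (3/5)
3. 470.588ms @ 6/5 + 705.882ms (9/5)

note 3 onset = 6/5b = 470.588ms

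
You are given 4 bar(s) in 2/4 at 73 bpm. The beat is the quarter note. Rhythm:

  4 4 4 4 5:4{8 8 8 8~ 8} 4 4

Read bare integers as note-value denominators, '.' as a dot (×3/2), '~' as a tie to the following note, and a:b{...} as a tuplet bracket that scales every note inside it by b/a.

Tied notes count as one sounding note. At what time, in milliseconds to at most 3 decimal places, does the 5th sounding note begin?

1. 0.0ms @ 0 + 821.918ms (1)
2. 821.918ms @ 1 + 821.918ms (1)
3. 1643.836ms @ 2 + 821.918ms (1)
4. 2465.753ms @ 3 + 821.918ms (1)
5. 3287.671ms @ 4 + 328.767ms (2/5)
6. 3616.438ms @ 22/5 + 328.767ms (2/5)
7. 3945.205ms @ 24/5 + 328.767ms (2/5)
8. 4273.973ms @ 26/5 + 657.534ms (4/5)
9. 4931.507ms @ 6 + 821.918ms (1)
10. 5753.425ms @ 7 + 821.918ms (1)

note 5 onset = 4b = 3287.671ms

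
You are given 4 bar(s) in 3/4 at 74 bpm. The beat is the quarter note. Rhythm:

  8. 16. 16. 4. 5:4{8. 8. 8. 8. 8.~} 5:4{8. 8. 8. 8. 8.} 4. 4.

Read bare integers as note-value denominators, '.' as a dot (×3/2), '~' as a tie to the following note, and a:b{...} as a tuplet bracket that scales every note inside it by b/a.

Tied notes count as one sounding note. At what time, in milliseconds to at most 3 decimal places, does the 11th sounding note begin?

1. 0.0ms @ 0 + 608.108ms (3/4)
2. 608.108ms @ 3/4 + 304.054ms (3/8)
3. 912.162ms @ 9/8 + 304.054ms (3/8)
4. 1216.216ms @ 3/2 + 1216.216ms (3/2)
5. 2432.432ms @ 3 + 486.486ms (3/5)
6. 2918.919ms @ 18/5 + 486.486ms (3/5)
7. 3405.405ms @ 21/5 + 486.486ms (3/5)
8. 3891.892ms @ 24/5 + 486.486ms (3/5)
9. 4378.378ms @ 27/5 + 972.973ms (6/5)
10. 5351.351ms @ 33/5 + 486.486ms (3/5)
11. 5837.838ms @ 36/5 + 486.486ms (3/5)
12. 6324.324ms @ 39/5 + 486.486ms (3/5)
13. 6810.811ms @ 42/5 + 486.486ms (3/5)
14. 7297.297ms @ 9 + 1216.216ms (3/2)
15. 8513.514ms @ 21/2 + 1216.216ms (3/2)

note 11 onset = 36/5b = 5837.838ms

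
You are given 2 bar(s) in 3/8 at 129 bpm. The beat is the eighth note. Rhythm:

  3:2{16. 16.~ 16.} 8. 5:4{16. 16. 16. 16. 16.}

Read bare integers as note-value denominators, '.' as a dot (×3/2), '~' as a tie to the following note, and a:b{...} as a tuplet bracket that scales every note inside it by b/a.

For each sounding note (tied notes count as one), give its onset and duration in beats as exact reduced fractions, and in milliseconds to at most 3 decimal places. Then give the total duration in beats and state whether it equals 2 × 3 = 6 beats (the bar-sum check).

1) 0.0ms=0b +232.558ms=1/2b
2) 232.558ms=1/2b +465.116ms=1b
3) 697.674ms=3/2b +697.674ms=3/2b
4) 1395.349ms=3b +279.07ms=3/5b
5) 1674.419ms=18/5b +279.07ms=3/5b
6) 1953.488ms=21/5b +279.07ms=3/5b
7) 2232.558ms=24/5b +279.07ms=3/5b
8) 2511.628ms=27/5b +279.07ms=3/5b
Σ=6b of 6 (129bpm 3/8) — PASS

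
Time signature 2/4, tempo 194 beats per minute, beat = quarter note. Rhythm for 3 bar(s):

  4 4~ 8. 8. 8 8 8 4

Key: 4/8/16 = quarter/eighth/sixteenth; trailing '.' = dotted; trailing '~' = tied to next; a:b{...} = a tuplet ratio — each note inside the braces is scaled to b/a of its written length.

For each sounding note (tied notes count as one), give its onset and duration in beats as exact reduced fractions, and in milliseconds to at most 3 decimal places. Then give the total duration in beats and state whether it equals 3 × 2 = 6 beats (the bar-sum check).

1) 0.0ms=0b +309.278ms=1b
2) 309.278ms=1b +541.237ms=7/4b
3) 850.515ms=11/4b +231.959ms=3/4b
4) 1082.474ms=7/2b +154.639ms=1/2b
5) 1237.113ms=4b +154.639ms=1/2b
6) 1391.753ms=9/2b +154.639ms=1/2b
7) 1546.392ms=5b +309.278ms=1b
Σ=6b of 6 (194bpm 2/4) — PASS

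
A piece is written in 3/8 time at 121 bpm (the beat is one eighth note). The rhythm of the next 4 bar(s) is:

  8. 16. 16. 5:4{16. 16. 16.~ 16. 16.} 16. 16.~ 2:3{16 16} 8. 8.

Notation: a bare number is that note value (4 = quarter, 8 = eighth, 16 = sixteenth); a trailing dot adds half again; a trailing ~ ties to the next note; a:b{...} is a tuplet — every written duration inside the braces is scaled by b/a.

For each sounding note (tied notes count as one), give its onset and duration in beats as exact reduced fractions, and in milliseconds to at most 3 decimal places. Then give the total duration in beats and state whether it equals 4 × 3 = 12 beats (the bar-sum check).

1) 0.0ms=0b +743.802ms=3/2b
2) 743.802ms=3/2b +371.901ms=3/4b
3) 1115.702ms=9/4b +371.901ms=3/4b
4) 1487.603ms=3b +297.521ms=3/5b
5) 1785.124ms=18/5b +297.521ms=3/5b
6) 2082.645ms=21/5b +595.041ms=6/5b
7) 2677.686ms=27/5b +297.521ms=3/5b
8) 2975.207ms=6b +371.901ms=3/4b
9) 3347.107ms=27/4b +743.802ms=3/2b
10) 4090.909ms=33/4b +371.901ms=3/4b
11) 4462.81ms=9b +743.802ms=3/2b
12) 5206.612ms=21/2b +743.802ms=3/2b
Σ=12b of 12 (121bpm 3/8) — PASS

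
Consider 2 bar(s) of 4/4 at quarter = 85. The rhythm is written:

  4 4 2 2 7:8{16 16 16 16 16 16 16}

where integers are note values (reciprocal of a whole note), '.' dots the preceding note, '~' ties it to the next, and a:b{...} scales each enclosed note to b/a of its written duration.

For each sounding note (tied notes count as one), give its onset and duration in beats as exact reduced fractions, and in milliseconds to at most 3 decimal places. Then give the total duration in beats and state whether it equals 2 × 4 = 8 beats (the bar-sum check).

1) 0.0ms=0b +705.882ms=1b
2) 705.882ms=1b +705.882ms=1b
3) 1411.765ms=2b +1411.765ms=2b
4) 2823.529ms=4b +1411.765ms=2b
5) 4235.294ms=6b +201.681ms=2/7b
6) 4436.975ms=44/7b +201.681ms=2/7b
7) 4638.655ms=46/7b +201.681ms=2/7b
8) 4840.336ms=48/7b +201.681ms=2/7b
9) 5042.017ms=50/7b +201.681ms=2/7b
10) 5243.697ms=52/7b +201.681ms=2/7b
11) 5445.378ms=54/7b +201.681ms=2/7b
Σ=8b of 8 (85bpm 4/4) — PASS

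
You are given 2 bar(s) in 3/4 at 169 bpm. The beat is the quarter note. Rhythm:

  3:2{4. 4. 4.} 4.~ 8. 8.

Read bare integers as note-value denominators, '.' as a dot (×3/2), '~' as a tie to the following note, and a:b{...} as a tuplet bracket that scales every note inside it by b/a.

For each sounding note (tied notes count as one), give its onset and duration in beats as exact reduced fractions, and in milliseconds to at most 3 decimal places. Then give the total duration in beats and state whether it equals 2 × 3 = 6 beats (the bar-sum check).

1) 0.0ms=0b +355.03ms=1b
2) 355.03ms=1b +355.03ms=1b
3) 710.059ms=2b +355.03ms=1b
4) 1065.089ms=3b +798.817ms=9/4b
5) 1863.905ms=21/4b +266.272ms=3/4b
Σ=6b of 6 (169bpm 3/4) — PASS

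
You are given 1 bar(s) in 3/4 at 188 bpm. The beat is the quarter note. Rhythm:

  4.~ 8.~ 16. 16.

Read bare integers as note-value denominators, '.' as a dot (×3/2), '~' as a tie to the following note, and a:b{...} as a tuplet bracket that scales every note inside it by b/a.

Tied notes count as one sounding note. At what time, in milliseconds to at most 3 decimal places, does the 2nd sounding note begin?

note 2 onset = 21/8b = 837.766ms

1. 0.0ms @ 0 + 837.766ms (21/8)
2. 837.766ms @ 21/8 + 119.681ms (3/8)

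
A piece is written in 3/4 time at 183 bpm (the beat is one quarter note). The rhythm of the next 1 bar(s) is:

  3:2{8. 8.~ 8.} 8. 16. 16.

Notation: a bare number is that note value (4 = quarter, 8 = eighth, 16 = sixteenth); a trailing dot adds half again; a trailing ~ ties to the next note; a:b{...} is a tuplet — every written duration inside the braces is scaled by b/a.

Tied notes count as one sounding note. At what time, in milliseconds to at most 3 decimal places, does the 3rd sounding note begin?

1. 0.0ms @ 0 + 163.934ms (1/2)
2. 163.934ms @ 1/2 + 327.869ms (1)
3. 491.803ms @ 3/2 + 245.902ms (3/4)
4. 737.705ms @ 9/4 + 122.951ms (3/8)
5. 860.656ms @ 21/8 + 122.951ms (3/8)

note 3 onset = 3/2b = 491.803ms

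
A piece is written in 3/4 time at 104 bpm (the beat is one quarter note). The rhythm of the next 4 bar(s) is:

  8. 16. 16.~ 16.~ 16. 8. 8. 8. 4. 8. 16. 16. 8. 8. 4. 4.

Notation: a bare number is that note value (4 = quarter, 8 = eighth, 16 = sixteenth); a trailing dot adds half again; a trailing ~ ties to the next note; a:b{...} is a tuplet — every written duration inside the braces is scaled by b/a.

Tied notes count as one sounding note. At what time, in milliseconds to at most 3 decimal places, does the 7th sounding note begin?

note 7 onset = 9/2b = 2596.154ms

1. 0.0ms @ 0 + 432.692ms (3/4)
2. 432.692ms @ 3/4 + 216.346ms (3/8)
3. 649.038ms @ 9/8 + 649.038ms (9/8)
4. 1298.077ms @ 9/4 + 432.692ms (3/4)
5. 1730.769ms @ 3 + 432.692ms (3/4)
6. 2163.462ms @ 15/4 + 432.692ms (3/4)
7. 2596.154ms @ 9/2 + 865.385ms (3/2)
8. 3461.538ms @ 6 + 432.692ms (3/4)
9. 3894.231ms @ 27/4 + 216.346ms (3/8)
10. 4110.577ms @ 57/8 + 216.346ms (3/8)
11. 4326.923ms @ 15/2 + 432.692ms (3/4)
12. 4759.615ms @ 33/4 + 432.692ms (3/4)
13. 5192.308ms @ 9 + 865.385ms (3/2)
14. 6057.692ms @ 21/2 + 865.385ms (3/2)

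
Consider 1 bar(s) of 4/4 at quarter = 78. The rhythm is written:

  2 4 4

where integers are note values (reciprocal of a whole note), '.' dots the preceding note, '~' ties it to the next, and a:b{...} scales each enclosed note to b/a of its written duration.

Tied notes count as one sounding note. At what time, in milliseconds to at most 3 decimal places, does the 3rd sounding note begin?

1. 0.0ms @ 0 + 1538.462ms (2)
2. 1538.462ms @ 2 + 769.231ms (1)
3. 2307.692ms @ 3 + 769.231ms (1)

note 3 onset = 3b = 2307.692ms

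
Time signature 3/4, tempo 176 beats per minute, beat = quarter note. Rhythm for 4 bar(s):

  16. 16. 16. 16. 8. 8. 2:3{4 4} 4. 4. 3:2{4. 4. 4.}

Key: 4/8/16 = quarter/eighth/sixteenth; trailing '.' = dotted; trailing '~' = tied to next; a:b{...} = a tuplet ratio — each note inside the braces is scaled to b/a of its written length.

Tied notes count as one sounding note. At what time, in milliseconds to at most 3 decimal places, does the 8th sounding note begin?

1. 0.0ms @ 0 + 127.841ms (3/8)
2. 127.841ms @ 3/8 + 127.841ms (3/8)
3. 255.682ms @ 3/4 + 127.841ms (3/8)
4. 383.523ms @ 9/8 + 127.841ms (3/8)
5. 511.364ms @ 3/2 + 255.682ms (3/4)
6. 767.045ms @ 9/4 + 255.682ms (3/4)
7. 1022.727ms @ 3 + 511.364ms (3/2)
8. 1534.091ms @ 9/2 + 511.364ms (3/2)
9. 2045.455ms @ 6 + 511.364ms (3/2)
10. 2556.818ms @ 15/2 + 511.364ms (3/2)
11. 3068.182ms @ 9 + 340.909ms (1)
12. 3409.091ms @ 10 + 340.909ms (1)
13. 3750.0ms @ 11 + 340.909ms (1)

note 8 onset = 9/2b = 1534.091ms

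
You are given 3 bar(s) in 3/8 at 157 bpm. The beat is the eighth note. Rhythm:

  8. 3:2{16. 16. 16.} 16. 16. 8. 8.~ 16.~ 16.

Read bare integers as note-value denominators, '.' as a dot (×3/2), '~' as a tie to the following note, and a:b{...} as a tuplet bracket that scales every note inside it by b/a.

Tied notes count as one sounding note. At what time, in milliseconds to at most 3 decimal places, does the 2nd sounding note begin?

note 2 onset = 3/2b = 573.248ms

1. 0.0ms @ 0 + 573.248ms (3/2)
2. 573.248ms @ 3/2 + 191.083ms (1/2)
3. 764.331ms @ 2 + 191.083ms (1/2)
4. 955.414ms @ 5/2 + 191.083ms (1/2)
5. 1146.497ms @ 3 + 286.624ms (3/4)
6. 1433.121ms @ 15/4 + 286.624ms (3/4)
7. 1719.745ms @ 9/2 + 573.248ms (3/2)
8. 2292.994ms @ 6 + 1146.497ms (3)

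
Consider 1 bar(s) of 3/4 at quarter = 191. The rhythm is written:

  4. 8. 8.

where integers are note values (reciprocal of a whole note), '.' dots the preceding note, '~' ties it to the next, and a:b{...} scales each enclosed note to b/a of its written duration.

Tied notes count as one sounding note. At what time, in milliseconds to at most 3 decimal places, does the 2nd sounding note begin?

note 2 onset = 3/2b = 471.204ms

1. 0.0ms @ 0 + 471.204ms (3/2)
2. 471.204ms @ 3/2 + 235.602ms (3/4)
3. 706.806ms @ 9/4 + 235.602ms (3/4)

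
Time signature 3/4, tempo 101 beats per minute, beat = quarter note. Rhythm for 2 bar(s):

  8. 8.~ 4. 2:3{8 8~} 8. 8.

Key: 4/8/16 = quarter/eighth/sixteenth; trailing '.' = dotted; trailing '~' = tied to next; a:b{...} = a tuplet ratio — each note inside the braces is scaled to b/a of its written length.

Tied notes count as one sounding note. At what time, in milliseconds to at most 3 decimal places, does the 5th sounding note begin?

1. 0.0ms @ 0 + 445.545ms (3/4)
2. 445.545ms @ 3/4 + 1336.634ms (9/4)
3. 1782.178ms @ 3 + 445.545ms (3/4)
4. 2227.723ms @ 15/4 + 891.089ms (3/2)
5. 3118.812ms @ 21/4 + 445.545ms (3/4)

note 5 onset = 21/4b = 3118.812ms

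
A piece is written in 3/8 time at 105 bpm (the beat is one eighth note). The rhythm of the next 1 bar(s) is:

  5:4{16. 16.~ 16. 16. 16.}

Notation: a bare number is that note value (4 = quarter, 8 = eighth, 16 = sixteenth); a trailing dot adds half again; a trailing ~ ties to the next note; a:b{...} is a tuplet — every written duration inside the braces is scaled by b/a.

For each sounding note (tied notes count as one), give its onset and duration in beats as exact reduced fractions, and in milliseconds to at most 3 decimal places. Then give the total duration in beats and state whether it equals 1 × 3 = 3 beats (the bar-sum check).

1) 0.0ms=0b +342.857ms=3/5b
2) 342.857ms=3/5b +685.714ms=6/5b
3) 1028.571ms=9/5b +342.857ms=3/5b
4) 1371.429ms=12/5b +342.857ms=3/5b
Σ=3b of 3 (105bpm 3/8) — PASS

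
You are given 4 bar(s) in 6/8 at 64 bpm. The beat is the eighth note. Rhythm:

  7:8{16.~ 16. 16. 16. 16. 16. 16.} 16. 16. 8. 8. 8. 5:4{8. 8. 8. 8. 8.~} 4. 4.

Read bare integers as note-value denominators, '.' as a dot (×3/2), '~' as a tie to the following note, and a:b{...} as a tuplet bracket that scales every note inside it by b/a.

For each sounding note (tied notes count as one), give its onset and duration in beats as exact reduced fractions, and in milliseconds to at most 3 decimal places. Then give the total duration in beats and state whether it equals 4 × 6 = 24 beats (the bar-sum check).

1) 0.0ms=0b +1607.143ms=12/7b
2) 1607.143ms=12/7b +803.571ms=6/7b
3) 2410.714ms=18/7b +803.571ms=6/7b
4) 3214.286ms=24/7b +803.571ms=6/7b
5) 4017.857ms=30/7b +803.571ms=6/7b
6) 4821.429ms=36/7b +803.571ms=6/7b
7) 5625.0ms=6b +703.125ms=3/4b
8) 6328.125ms=27/4b +703.125ms=3/4b
9) 7031.25ms=15/2b +1406.25ms=3/2b
10) 8437.5ms=9b +1406.25ms=3/2b
11) 9843.75ms=21/2b +1406.25ms=3/2b
12) 11250.0ms=12b +1125.0ms=6/5b
13) 12375.0ms=66/5b +1125.0ms=6/5b
14) 13500.0ms=72/5b +1125.0ms=6/5b
15) 14625.0ms=78/5b +1125.0ms=6/5b
16) 15750.0ms=84/5b +3937.5ms=21/5b
17) 19687.5ms=21b +2812.5ms=3b
Σ=24b of 24 (64bpm 6/8) — PASS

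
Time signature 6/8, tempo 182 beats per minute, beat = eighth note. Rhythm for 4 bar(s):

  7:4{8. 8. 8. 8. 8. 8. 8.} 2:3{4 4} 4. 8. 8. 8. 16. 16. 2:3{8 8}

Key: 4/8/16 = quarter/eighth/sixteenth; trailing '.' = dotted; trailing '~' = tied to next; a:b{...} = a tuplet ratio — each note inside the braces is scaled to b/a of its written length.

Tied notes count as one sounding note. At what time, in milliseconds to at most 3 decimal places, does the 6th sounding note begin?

1. 0.0ms @ 0 + 282.575ms (6/7)
2. 282.575ms @ 6/7 + 282.575ms (6/7)
3. 565.149ms @ 12/7 + 282.575ms (6/7)
4. 847.724ms @ 18/7 + 282.575ms (6/7)
5. 1130.298ms @ 24/7 + 282.575ms (6/7)
6. 1412.873ms @ 30/7 + 282.575ms (6/7)
7. 1695.447ms @ 36/7 + 282.575ms (6/7)
8. 1978.022ms @ 6 + 989.011ms (3)
9. 2967.033ms @ 9 + 989.011ms (3)
10. 3956.044ms @ 12 + 989.011ms (3)
11. 4945.055ms @ 15 + 494.505ms (3/2)
12. 5439.56ms @ 33/2 + 494.505ms (3/2)
13. 5934.066ms @ 18 + 494.505ms (3/2)
14. 6428.571ms @ 39/2 + 247.253ms (3/4)
15. 6675.824ms @ 81/4 + 247.253ms (3/4)
16. 6923.077ms @ 21 + 494.505ms (3/2)
17. 7417.582ms @ 45/2 + 494.505ms (3/2)

note 6 onset = 30/7b = 1412.873ms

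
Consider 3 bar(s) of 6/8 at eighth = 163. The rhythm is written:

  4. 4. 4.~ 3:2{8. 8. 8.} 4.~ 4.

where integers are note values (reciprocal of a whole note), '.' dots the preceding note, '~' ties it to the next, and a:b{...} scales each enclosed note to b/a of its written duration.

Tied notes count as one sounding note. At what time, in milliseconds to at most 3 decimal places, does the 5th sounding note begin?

note 5 onset = 11b = 4049.08ms

1. 0.0ms @ 0 + 1104.294ms (3)
2. 1104.294ms @ 3 + 1104.294ms (3)
3. 2208.589ms @ 6 + 1472.393ms (4)
4. 3680.982ms @ 10 + 368.098ms (1)
5. 4049.08ms @ 11 + 368.098ms (1)
6. 4417.178ms @ 12 + 2208.589ms (6)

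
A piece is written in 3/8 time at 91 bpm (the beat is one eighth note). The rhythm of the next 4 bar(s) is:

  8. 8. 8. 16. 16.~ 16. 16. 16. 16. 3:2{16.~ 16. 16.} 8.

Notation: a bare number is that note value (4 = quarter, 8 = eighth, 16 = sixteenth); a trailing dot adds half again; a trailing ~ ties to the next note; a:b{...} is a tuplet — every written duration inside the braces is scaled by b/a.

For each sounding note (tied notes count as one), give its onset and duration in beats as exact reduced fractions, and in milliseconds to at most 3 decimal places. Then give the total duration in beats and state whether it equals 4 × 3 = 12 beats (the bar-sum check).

1) 0.0ms=0b +989.011ms=3/2b
2) 989.011ms=3/2b +989.011ms=3/2b
3) 1978.022ms=3b +989.011ms=3/2b
4) 2967.033ms=9/2b +494.505ms=3/4b
5) 3461.538ms=21/4b +989.011ms=3/2b
6) 4450.549ms=27/4b +494.505ms=3/4b
7) 4945.055ms=15/2b +494.505ms=3/4b
8) 5439.56ms=33/4b +494.505ms=3/4b
9) 5934.066ms=9b +659.341ms=1b
10) 6593.407ms=10b +329.67ms=1/2b
11) 6923.077ms=21/2b +989.011ms=3/2b
Σ=12b of 12 (91bpm 3/8) — PASS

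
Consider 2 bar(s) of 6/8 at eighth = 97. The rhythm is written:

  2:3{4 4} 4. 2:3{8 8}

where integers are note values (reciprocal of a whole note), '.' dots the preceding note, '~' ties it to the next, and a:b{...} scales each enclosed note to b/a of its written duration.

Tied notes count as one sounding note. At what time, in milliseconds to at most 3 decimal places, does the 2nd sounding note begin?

1. 0.0ms @ 0 + 1855.67ms (3)
2. 1855.67ms @ 3 + 1855.67ms (3)
3. 3711.34ms @ 6 + 1855.67ms (3)
4. 5567.01ms @ 9 + 927.835ms (3/2)
5. 6494.845ms @ 21/2 + 927.835ms (3/2)

note 2 onset = 3b = 1855.67ms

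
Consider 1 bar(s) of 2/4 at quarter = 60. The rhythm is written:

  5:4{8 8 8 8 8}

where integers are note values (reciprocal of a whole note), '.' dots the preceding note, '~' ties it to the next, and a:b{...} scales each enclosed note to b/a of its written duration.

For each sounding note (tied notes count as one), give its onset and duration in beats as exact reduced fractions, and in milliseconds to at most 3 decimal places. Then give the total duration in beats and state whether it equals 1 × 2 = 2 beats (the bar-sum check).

1) 0.0ms=0b +400.0ms=2/5b
2) 400.0ms=2/5b +400.0ms=2/5b
3) 800.0ms=4/5b +400.0ms=2/5b
4) 1200.0ms=6/5b +400.0ms=2/5b
5) 1600.0ms=8/5b +400.0ms=2/5b
Σ=2b of 2 (60bpm 2/4) — PASS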